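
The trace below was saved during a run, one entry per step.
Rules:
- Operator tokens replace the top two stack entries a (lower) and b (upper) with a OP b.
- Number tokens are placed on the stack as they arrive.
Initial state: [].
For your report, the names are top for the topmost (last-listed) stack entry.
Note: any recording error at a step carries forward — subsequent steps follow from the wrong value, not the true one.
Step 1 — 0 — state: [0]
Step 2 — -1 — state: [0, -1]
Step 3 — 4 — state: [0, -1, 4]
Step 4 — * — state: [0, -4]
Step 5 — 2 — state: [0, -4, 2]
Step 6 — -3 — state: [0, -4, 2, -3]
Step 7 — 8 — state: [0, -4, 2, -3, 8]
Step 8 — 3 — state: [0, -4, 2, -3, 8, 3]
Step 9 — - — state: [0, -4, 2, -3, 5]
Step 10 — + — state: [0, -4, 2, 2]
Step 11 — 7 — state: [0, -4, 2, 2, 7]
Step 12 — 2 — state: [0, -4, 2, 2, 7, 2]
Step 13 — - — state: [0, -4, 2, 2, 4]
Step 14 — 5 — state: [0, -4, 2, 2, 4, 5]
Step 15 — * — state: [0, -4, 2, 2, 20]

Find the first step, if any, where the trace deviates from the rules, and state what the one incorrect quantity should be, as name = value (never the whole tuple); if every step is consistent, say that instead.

step 1: push 0: top = 0 -> in agreement
step 2: push -1: top = -1 -> same as recorded
step 3: push 4: top = 4 -> no discrepancy
step 4: -1 * 4 = -4 -> exactly as logged
step 5: push 2: top = 2 -> verified
step 6: push -3: top = -3 -> same as recorded
step 7: push 8: top = 8 -> consistent with the trace
step 8: push 3: top = 3 -> checks out
step 9: 8 - 3 = 5 -> no discrepancy
step 10: -3 + 5 = 2 -> in agreement
step 11: push 7: top = 7 -> confirmed correct
step 12: push 2: top = 2 -> in agreement
step 13: 7 - 2 = 5 -> not what was recorded
First incorrect step: 13; the correct value is top = 5.

step 13, top = 5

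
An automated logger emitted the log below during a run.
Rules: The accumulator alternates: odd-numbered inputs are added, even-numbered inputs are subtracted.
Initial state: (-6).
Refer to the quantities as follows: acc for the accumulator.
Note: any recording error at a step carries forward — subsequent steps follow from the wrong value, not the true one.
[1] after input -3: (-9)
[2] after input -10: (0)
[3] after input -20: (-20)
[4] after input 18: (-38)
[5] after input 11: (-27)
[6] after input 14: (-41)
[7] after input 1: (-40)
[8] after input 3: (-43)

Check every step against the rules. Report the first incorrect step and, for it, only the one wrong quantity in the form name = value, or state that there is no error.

Recomputing the run from the initial state:
step 1: acc = -9
step 2: acc = 1
step 3: acc = -19
step 4: acc = -37
step 5: acc = -26
step 6: acc = -40
step 7: acc = -39
step 8: acc = -42
The first disagreement with the log is at step 2, where the value should be acc = 1.

step 2, acc = 1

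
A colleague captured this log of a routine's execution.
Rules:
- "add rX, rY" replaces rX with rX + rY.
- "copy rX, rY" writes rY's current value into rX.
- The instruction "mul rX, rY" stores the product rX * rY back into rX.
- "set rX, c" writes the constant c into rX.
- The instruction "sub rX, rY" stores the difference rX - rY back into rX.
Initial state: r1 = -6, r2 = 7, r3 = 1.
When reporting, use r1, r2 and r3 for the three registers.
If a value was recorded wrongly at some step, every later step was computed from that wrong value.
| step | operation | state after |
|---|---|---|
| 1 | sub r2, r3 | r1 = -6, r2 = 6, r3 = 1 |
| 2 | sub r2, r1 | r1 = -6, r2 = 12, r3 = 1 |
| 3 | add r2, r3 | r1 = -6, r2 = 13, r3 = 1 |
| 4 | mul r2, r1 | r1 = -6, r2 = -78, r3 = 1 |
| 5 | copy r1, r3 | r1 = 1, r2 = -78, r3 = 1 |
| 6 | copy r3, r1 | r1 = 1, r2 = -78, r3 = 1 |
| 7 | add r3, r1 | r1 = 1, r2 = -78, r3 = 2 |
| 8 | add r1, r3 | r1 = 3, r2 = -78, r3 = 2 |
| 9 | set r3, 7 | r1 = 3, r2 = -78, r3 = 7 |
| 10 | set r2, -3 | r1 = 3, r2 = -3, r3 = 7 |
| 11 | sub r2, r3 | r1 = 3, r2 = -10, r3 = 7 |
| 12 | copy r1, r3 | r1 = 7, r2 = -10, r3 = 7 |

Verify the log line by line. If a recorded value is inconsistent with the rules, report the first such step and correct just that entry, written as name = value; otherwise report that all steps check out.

1. r2 = 7 - 1 = 6 (matches)
2. r2 = 6 - -6 = 12 (matches)
3. r2 = 12 + 1 = 13 (agrees with the log)
4. r2 = 13 * -6 = -78 (consistent with the log)
5. r1 = 1 (no discrepancy)
6. r3 = 1 (in agreement)
7. r3 = 1 + 1 = 2 (verified)
8. r1 = 1 + 2 = 3 (confirmed correct)
9. r3 = 7 (verified)
10. r2 = -3 (matches)
11. r2 = -3 - 7 = -10 (in agreement)
12. r1 = 7 (agrees with the log)
The recomputation confirms every line.

no error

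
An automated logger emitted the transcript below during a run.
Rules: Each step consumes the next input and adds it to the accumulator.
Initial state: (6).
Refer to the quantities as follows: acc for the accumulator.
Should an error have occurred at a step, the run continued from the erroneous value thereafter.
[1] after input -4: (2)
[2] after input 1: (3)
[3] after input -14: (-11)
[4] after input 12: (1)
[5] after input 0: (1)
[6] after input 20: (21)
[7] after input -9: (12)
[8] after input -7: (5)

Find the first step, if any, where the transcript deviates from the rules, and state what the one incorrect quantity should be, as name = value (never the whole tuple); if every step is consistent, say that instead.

Step 1: acc = 6 + -4 = 2 — in agreement.
Step 2: acc = 2 + 1 = 3 — matches.
Step 3: acc = 3 + -14 = -11 — no discrepancy.
Step 4: acc = -11 + 12 = 1 — checks out.
Step 5: acc = 1 + 0 = 1 — matches.
Step 6: acc = 1 + 20 = 21 — no discrepancy.
Step 7: acc = 21 + -9 = 12 — no discrepancy.
Step 8: acc = 12 + -7 = 5 — same as recorded.
The recomputation confirms every line.

no error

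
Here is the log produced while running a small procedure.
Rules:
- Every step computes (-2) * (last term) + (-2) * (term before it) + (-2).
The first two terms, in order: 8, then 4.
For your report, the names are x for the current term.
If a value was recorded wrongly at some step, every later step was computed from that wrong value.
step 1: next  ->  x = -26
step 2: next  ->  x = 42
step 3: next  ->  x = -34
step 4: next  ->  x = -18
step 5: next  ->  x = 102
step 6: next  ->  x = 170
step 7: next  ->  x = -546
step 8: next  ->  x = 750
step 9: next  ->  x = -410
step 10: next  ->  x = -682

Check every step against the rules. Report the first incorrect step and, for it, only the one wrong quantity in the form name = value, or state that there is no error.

Recomputing the run from the initial state:
step 1: x = -26
step 2: x = 42
step 3: x = -34
step 4: x = -18
step 5: x = 102
step 6: x = -170
step 7: x = 134
step 8: x = 70
step 9: x = -410
step 10: x = 678
The first disagreement with the log is at step 6, where the value should be x = -170.

step 6, x = -170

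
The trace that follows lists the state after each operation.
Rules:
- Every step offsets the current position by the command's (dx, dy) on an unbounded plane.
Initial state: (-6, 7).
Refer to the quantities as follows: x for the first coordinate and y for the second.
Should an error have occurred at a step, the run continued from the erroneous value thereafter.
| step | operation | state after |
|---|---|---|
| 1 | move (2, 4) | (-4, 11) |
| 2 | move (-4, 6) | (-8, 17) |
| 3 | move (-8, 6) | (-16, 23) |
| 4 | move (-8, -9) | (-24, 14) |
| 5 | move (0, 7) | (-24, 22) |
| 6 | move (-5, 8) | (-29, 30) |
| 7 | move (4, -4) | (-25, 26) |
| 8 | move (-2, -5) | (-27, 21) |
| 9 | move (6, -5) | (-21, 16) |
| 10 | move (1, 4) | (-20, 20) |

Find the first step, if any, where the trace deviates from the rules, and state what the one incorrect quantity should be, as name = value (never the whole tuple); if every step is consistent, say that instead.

step 5, y = 21

Recomputing the run from the initial state:
step 1: x = -4, y = 11
step 2: x = -8, y = 17
step 3: x = -16, y = 23
step 4: x = -24, y = 14
step 5: x = -24, y = 21
step 6: x = -29, y = 29
step 7: x = -25, y = 25
step 8: x = -27, y = 20
step 9: x = -21, y = 15
step 10: x = -20, y = 19
The first disagreement with the trace is at step 5, where the value should be y = 21.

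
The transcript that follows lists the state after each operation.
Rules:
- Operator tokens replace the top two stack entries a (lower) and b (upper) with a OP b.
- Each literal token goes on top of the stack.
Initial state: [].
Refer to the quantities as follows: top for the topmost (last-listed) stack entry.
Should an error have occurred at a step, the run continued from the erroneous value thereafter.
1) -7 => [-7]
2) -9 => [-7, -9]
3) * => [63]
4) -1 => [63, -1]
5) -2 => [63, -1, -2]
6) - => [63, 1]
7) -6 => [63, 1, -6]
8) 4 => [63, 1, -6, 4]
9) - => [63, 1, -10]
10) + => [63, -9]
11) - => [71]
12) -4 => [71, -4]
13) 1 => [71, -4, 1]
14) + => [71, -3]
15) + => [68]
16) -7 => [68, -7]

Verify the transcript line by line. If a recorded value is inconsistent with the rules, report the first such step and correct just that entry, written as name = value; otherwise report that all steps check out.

step 11, top = 72

Step 1: push -7: top = -7 — exactly as logged.
Step 2: push -9: top = -9 — no discrepancy.
Step 3: -7 * -9 = 63 — matches.
Step 4: push -1: top = -1 — confirmed correct.
Step 5: push -2: top = -2 — no discrepancy.
Step 6: -1 - -2 = 1 — confirmed correct.
Step 7: push -6: top = -6 — agrees with the transcript.
Step 8: push 4: top = 4 — agrees with the transcript.
Step 9: -6 - 4 = -10 — in agreement.
Step 10: 1 + -10 = -9 — verified.
Step 11: 63 - -9 = 72 — this is not what the transcript shows.
The audit stops at step 11: the recorded entry is wrong and should be top = 72.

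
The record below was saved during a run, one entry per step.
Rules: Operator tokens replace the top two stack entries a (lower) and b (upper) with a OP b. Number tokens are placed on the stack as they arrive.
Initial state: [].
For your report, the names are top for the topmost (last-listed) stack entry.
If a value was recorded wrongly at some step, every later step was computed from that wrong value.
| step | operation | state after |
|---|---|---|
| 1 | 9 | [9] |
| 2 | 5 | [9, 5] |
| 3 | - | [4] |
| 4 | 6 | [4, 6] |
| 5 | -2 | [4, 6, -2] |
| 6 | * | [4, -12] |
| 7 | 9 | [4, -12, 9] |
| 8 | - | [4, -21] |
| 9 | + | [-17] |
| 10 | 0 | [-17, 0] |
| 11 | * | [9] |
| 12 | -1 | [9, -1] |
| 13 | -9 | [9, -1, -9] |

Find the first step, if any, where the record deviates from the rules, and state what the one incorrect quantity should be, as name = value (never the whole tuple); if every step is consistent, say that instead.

Step 1: push 9: top = 9 — confirmed correct.
Step 2: push 5: top = 5 — confirmed correct.
Step 3: 9 - 5 = 4 — verified.
Step 4: push 6: top = 6 — in agreement.
Step 5: push -2: top = -2 — exactly as logged.
Step 6: 6 * -2 = -12 — agrees with the record.
Step 7: push 9: top = 9 — matches.
Step 8: -12 - 9 = -21 — matches.
Step 9: 4 + -21 = -17 — matches.
Step 10: push 0: top = 0 — no discrepancy.
Step 11: -17 * 0 = 0 — a discrepancy with the record.
Conclusion: step 11 carries the first error; the entry should be top = 0.

step 11, top = 0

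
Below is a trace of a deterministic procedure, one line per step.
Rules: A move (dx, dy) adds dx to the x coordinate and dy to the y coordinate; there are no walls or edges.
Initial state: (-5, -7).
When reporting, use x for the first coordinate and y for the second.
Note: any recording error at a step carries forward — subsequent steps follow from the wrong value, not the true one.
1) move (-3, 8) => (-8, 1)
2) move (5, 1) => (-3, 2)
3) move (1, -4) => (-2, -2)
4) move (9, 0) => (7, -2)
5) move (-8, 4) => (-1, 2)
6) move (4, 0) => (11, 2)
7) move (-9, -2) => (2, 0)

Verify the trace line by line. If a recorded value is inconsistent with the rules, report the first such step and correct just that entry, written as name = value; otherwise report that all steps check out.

Step 1: x = -5 + (-3) = -8, y = -7 + (8) = 1 — matches.
Step 2: x = -8 + (5) = -3, y = 1 + (1) = 2 — same as recorded.
Step 3: x = -3 + (1) = -2, y = 2 + (-4) = -2 — matches.
Step 4: x = -2 + (9) = 7, y = -2 + (0) = -2 — same as recorded.
Step 5: x = 7 + (-8) = -1, y = -2 + (4) = 2 — in agreement.
Step 6: x = -1 + (4) = 3, y = 2 + (0) = 2 — a discrepancy with the trace.
So the first discrepancy is step 6, where the right value is x = 3.

step 6, x = 3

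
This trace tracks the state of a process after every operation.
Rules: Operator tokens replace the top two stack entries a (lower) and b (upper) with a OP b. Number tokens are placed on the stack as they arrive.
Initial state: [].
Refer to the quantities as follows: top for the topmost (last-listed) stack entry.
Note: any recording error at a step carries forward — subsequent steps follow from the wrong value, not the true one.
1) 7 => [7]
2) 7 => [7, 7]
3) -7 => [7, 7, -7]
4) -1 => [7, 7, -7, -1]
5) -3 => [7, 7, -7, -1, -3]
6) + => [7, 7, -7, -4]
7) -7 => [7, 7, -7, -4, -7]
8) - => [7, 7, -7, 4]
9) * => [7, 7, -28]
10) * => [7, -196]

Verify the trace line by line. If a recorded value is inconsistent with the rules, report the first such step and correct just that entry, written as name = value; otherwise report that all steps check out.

step 8, top = 3

Recomputing the run from the initial state:
step 1: [7]
step 2: [7, 7]
step 3: [7, 7, -7]
step 4: [7, 7, -7, -1]
step 5: [7, 7, -7, -1, -3]
step 6: [7, 7, -7, -4]
step 7: [7, 7, -7, -4, -7]
step 8: [7, 7, -7, 3]
step 9: [7, 7, -21]
step 10: [7, -147]
The first disagreement with the trace is at step 8, where the value should be top = 3.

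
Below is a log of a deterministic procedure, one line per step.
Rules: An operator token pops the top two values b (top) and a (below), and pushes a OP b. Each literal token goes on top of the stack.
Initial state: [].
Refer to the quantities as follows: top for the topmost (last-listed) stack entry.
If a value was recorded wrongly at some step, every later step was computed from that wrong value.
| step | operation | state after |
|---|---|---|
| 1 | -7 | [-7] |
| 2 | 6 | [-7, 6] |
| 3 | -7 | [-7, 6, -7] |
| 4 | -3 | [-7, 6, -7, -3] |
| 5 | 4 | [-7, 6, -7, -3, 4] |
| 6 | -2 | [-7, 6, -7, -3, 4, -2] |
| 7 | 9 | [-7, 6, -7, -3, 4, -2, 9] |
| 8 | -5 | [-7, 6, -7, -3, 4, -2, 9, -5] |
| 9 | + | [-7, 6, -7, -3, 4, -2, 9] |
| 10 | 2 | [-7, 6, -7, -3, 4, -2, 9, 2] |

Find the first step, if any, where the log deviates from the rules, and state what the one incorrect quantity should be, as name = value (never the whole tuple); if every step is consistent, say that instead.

Recomputing the run from the initial state:
step 1: [-7]
step 2: [-7, 6]
step 3: [-7, 6, -7]
step 4: [-7, 6, -7, -3]
step 5: [-7, 6, -7, -3, 4]
step 6: [-7, 6, -7, -3, 4, -2]
step 7: [-7, 6, -7, -3, 4, -2, 9]
step 8: [-7, 6, -7, -3, 4, -2, 9, -5]
step 9: [-7, 6, -7, -3, 4, -2, 4]
step 10: [-7, 6, -7, -3, 4, -2, 4, 2]
The first disagreement with the log is at step 9, where the value should be top = 4.

step 9, top = 4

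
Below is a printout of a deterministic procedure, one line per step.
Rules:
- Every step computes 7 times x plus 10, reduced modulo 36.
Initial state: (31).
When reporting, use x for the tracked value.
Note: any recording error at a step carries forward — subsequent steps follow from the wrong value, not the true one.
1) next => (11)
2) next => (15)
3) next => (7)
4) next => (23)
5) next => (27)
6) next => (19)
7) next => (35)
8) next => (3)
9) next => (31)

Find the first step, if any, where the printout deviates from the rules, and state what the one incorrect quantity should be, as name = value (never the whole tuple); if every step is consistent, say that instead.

no error

Recomputing the run from the initial state:
step 1: x = 11
step 2: x = 15
step 3: x = 7
step 4: x = 23
step 5: x = 27
step 6: x = 19
step 7: x = 35
step 8: x = 3
step 9: x = 31
This matches the printout at every step.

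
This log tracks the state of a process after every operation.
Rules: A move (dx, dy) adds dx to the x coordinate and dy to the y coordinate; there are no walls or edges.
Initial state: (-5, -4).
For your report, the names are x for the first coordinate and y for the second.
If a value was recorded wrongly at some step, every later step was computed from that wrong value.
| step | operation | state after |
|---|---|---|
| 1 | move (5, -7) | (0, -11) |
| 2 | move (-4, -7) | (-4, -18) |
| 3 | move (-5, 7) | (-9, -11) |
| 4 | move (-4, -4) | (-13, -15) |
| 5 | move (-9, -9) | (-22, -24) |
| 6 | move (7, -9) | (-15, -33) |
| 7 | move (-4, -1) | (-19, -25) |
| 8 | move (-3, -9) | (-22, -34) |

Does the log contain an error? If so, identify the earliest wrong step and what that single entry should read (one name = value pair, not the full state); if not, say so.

1. x = -5 + (5) = 0, y = -4 + (-7) = -11 (checks out)
2. x = 0 + (-4) = -4, y = -11 + (-7) = -18 (confirmed correct)
3. x = -4 + (-5) = -9, y = -18 + (7) = -11 (checks out)
4. x = -9 + (-4) = -13, y = -11 + (-4) = -15 (verified)
5. x = -13 + (-9) = -22, y = -15 + (-9) = -24 (consistent with the log)
6. x = -22 + (7) = -15, y = -24 + (-9) = -33 (matches)
7. x = -15 + (-4) = -19, y = -33 + (-1) = -34 (first mismatch against the log)
So the first discrepancy is step 7, where the right value is y = -34.

step 7, y = -34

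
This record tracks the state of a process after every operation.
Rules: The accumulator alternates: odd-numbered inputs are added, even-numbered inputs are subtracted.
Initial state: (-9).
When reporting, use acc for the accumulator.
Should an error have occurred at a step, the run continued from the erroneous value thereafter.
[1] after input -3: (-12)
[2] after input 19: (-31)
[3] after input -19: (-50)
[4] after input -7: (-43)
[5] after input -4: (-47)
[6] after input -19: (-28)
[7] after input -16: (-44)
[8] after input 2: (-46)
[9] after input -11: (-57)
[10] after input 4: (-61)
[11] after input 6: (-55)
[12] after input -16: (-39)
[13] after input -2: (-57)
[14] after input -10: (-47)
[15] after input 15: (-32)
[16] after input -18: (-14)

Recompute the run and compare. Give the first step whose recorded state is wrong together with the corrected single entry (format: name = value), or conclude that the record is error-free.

step 13, acc = -41

Recomputing the run from the initial state:
step 1: acc = -12
step 2: acc = -31
step 3: acc = -50
step 4: acc = -43
step 5: acc = -47
step 6: acc = -28
step 7: acc = -44
step 8: acc = -46
step 9: acc = -57
step 10: acc = -61
step 11: acc = -55
step 12: acc = -39
step 13: acc = -41
step 14: acc = -31
step 15: acc = -16
step 16: acc = 2
The first disagreement with the record is at step 13, where the value should be acc = -41.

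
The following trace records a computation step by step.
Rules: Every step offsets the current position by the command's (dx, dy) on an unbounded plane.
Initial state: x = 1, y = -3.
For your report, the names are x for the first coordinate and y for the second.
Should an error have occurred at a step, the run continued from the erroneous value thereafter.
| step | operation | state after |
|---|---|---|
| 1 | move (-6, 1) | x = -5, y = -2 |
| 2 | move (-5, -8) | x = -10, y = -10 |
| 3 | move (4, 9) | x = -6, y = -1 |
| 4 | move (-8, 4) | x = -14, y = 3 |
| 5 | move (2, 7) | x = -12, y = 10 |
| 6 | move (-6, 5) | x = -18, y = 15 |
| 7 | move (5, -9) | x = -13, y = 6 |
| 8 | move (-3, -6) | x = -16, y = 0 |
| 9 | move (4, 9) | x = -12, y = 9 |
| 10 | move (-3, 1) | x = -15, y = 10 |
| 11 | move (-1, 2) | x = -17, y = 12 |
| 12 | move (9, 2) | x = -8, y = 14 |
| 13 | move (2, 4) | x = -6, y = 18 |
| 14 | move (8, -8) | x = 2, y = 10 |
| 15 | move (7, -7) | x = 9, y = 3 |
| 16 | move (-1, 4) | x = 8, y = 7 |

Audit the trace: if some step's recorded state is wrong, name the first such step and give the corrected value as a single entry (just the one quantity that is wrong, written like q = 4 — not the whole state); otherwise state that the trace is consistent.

step 11, x = -16

Recomputing the run from the initial state:
step 1: x = -5, y = -2
step 2: x = -10, y = -10
step 3: x = -6, y = -1
step 4: x = -14, y = 3
step 5: x = -12, y = 10
step 6: x = -18, y = 15
step 7: x = -13, y = 6
step 8: x = -16, y = 0
step 9: x = -12, y = 9
step 10: x = -15, y = 10
step 11: x = -16, y = 12
step 12: x = -7, y = 14
step 13: x = -5, y = 18
step 14: x = 3, y = 10
step 15: x = 10, y = 3
step 16: x = 9, y = 7
The first disagreement with the trace is at step 11, where the value should be x = -16.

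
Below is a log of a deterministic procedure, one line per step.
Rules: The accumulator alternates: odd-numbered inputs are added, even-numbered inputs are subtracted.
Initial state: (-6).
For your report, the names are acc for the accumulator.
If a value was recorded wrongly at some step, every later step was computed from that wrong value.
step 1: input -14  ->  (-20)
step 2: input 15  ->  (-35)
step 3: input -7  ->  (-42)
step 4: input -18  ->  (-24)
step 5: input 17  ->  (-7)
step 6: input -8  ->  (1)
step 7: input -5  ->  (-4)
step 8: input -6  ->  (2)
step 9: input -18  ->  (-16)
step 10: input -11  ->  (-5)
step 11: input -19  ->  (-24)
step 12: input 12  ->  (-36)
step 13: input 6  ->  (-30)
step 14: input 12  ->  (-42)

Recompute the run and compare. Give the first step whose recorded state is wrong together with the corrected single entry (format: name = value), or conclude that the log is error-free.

no error

Recomputing the run from the initial state:
step 1: acc = -20
step 2: acc = -35
step 3: acc = -42
step 4: acc = -24
step 5: acc = -7
step 6: acc = 1
step 7: acc = -4
step 8: acc = 2
step 9: acc = -16
step 10: acc = -5
step 11: acc = -24
step 12: acc = -36
step 13: acc = -30
step 14: acc = -42
This matches the log at every step.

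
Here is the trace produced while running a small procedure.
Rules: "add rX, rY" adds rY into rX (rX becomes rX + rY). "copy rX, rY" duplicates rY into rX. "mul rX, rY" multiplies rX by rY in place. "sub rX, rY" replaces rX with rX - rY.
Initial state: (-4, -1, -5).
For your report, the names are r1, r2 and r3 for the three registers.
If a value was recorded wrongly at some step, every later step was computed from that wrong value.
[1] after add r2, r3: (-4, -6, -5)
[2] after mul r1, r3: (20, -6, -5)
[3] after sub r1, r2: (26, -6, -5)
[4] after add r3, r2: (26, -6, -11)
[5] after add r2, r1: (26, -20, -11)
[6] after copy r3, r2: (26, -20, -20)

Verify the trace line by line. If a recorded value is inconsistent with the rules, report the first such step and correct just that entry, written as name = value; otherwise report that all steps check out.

step 5, r2 = 20

1. r2 = -1 + -5 = -6 (same as recorded)
2. r1 = -4 * -5 = 20 (agrees with the trace)
3. r1 = 20 - -6 = 26 (confirmed correct)
4. r3 = -5 + -6 = -11 (matches)
5. r2 = -6 + 26 = 20 (first mismatch against the trace)
The audit stops at step 5: the recorded entry is wrong and should be r2 = 20.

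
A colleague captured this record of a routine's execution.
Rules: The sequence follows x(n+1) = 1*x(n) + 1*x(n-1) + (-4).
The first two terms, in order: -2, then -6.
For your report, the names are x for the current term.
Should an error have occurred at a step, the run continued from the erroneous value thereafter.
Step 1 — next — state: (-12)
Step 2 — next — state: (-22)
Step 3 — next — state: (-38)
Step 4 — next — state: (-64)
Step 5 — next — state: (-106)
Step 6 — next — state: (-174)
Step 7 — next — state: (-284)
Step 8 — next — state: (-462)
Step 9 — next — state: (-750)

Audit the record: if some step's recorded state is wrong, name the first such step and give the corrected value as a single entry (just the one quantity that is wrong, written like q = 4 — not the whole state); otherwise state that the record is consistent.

Recomputing the run from the initial state:
step 1: x = -12
step 2: x = -22
step 3: x = -38
step 4: x = -64
step 5: x = -106
step 6: x = -174
step 7: x = -284
step 8: x = -462
step 9: x = -750
This matches the record at every step.

no error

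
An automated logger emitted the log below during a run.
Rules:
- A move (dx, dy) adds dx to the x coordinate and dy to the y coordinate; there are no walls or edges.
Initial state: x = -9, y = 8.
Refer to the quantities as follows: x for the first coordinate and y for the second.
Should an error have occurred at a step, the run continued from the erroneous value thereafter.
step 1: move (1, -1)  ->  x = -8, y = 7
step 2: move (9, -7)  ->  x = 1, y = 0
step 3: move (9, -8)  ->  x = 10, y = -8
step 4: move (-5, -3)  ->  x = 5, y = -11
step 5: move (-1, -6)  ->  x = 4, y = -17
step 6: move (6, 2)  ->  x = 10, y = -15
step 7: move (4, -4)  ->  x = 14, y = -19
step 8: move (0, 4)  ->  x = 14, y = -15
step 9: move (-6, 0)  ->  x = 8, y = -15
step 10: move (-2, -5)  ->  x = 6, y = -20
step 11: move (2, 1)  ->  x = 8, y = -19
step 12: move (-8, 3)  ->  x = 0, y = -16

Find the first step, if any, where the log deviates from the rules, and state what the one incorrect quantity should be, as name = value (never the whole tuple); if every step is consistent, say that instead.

step 1: x = -9 + (1) = -8, y = 8 + (-1) = 7 -> consistent with the log
step 2: x = -8 + (9) = 1, y = 7 + (-7) = 0 -> verified
step 3: x = 1 + (9) = 10, y = 0 + (-8) = -8 -> agrees with the log
step 4: x = 10 + (-5) = 5, y = -8 + (-3) = -11 -> agrees with the log
step 5: x = 5 + (-1) = 4, y = -11 + (-6) = -17 -> same as recorded
step 6: x = 4 + (6) = 10, y = -17 + (2) = -15 -> confirmed correct
step 7: x = 10 + (4) = 14, y = -15 + (-4) = -19 -> matches
step 8: x = 14 + (0) = 14, y = -19 + (4) = -15 -> same as recorded
step 9: x = 14 + (-6) = 8, y = -15 + (0) = -15 -> agrees with the log
step 10: x = 8 + (-2) = 6, y = -15 + (-5) = -20 -> matches
step 11: x = 6 + (2) = 8, y = -20 + (1) = -19 -> verified
step 12: x = 8 + (-8) = 0, y = -19 + (3) = -16 -> checks out
The whole run recomputes cleanly — no discrepancies.

no error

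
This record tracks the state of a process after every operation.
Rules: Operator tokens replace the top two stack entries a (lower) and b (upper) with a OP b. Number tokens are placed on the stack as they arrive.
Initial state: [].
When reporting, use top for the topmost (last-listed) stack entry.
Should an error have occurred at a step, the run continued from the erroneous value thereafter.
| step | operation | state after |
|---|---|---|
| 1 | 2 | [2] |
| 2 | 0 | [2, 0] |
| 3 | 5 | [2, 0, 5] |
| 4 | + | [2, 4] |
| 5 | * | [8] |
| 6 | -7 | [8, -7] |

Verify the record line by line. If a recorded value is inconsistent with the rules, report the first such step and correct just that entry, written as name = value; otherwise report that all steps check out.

Recomputing the run from the initial state:
step 1: [2]
step 2: [2, 0]
step 3: [2, 0, 5]
step 4: [2, 5]
step 5: [10]
step 6: [10, -7]
The first disagreement with the record is at step 4, where the value should be top = 5.

step 4, top = 5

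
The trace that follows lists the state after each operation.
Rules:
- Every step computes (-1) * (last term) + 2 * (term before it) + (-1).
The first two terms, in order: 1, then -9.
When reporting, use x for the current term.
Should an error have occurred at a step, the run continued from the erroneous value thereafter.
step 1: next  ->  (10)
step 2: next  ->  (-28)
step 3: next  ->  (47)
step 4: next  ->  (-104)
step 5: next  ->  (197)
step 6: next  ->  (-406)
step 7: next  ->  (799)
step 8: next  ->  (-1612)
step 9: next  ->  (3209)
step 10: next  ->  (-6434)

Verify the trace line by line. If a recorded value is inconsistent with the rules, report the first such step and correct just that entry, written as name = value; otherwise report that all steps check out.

Recomputing the run from the initial state:
step 1: x = 10
step 2: x = -29
step 3: x = 48
step 4: x = -107
step 5: x = 202
step 6: x = -417
step 7: x = 820
step 8: x = -1655
step 9: x = 3294
step 10: x = -6605
The first disagreement with the trace is at step 2, where the value should be x = -29.

step 2, x = -29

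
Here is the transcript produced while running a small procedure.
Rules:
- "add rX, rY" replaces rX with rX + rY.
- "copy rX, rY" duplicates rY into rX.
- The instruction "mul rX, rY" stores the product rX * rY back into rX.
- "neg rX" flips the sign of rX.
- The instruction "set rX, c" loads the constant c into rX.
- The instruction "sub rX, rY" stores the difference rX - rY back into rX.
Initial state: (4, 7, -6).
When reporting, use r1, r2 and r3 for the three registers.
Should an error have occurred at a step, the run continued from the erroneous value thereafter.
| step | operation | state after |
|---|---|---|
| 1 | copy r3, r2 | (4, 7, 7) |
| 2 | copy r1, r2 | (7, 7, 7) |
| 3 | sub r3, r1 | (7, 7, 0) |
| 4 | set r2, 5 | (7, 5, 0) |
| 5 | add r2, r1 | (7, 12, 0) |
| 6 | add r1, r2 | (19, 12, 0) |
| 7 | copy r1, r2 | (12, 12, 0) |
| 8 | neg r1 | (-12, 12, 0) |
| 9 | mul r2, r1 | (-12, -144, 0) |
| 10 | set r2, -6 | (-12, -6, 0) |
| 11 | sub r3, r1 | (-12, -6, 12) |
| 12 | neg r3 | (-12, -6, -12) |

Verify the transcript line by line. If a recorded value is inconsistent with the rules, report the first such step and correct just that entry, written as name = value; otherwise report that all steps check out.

step 1: r3 = 7 -> checks out
step 2: r1 = 7 -> verified
step 3: r3 = 7 - 7 = 0 -> agrees with the transcript
step 4: r2 = 5 -> confirmed correct
step 5: r2 = 5 + 7 = 12 -> verified
step 6: r1 = 7 + 12 = 19 -> same as recorded
step 7: r1 = 12 -> in agreement
step 8: r1 = -(12) = -12 -> in agreement
step 9: r2 = 12 * -12 = -144 -> consistent with the transcript
step 10: r2 = -6 -> checks out
step 11: r3 = 0 - -12 = 12 -> consistent with the transcript
step 12: r3 = -(12) = -12 -> consistent with the transcript
No step deviates from the rules.

no error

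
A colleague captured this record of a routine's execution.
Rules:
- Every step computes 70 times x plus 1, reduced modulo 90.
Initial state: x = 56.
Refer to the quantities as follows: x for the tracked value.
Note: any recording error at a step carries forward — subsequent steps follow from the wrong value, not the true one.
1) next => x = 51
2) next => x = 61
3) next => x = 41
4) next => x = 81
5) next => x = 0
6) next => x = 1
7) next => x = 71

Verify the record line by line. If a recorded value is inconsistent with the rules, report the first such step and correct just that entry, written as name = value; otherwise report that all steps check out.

step 5, x = 1

Step 1: x = (70*56 + 1) mod 90 = 51 — exactly as logged.
Step 2: x = (70*51 + 1) mod 90 = 61 — in agreement.
Step 3: x = (70*61 + 1) mod 90 = 41 — checks out.
Step 4: x = (70*41 + 1) mod 90 = 81 — checks out.
Step 5: x = (70*81 + 1) mod 90 = 1 — the entry is off here.
The audit stops at step 5: the recorded entry is wrong and should be x = 1.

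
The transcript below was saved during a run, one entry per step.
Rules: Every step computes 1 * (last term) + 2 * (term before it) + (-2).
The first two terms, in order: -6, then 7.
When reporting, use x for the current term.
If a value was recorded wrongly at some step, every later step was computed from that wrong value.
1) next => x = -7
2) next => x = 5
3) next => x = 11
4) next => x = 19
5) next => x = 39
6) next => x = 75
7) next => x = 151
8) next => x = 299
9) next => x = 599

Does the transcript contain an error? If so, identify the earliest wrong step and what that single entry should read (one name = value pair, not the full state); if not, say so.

step 3, x = -11

Step 1: x = 1*(7) + (2)*(-6) + (-2) = -7 — checks out.
Step 2: x = 1*(-7) + (2)*(7) + (-2) = 5 — same as recorded.
Step 3: x = 1*(5) + (2)*(-7) + (-2) = -11 — the entry is off here.
That makes step 3 the first incorrect line — x = -11 is what it should show.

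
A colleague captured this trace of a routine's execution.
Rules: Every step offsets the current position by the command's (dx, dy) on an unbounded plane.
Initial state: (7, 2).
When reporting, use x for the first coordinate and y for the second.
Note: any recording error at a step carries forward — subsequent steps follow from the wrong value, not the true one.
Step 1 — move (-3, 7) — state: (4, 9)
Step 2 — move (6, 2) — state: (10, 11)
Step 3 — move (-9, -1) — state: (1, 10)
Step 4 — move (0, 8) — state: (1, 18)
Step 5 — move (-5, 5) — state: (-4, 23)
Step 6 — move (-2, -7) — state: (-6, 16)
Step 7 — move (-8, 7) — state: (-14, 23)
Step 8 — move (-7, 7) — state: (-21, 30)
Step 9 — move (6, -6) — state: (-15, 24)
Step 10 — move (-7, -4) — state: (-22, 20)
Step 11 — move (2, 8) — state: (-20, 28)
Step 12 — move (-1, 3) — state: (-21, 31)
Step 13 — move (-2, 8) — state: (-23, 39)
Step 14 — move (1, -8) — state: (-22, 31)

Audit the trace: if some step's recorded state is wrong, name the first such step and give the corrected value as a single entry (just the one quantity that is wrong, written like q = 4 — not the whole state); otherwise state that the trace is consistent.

Step 1: x = 7 + (-3) = 4, y = 2 + (7) = 9 — confirmed correct.
Step 2: x = 4 + (6) = 10, y = 9 + (2) = 11 — no discrepancy.
Step 3: x = 10 + (-9) = 1, y = 11 + (-1) = 10 — consistent with the trace.
Step 4: x = 1 + (0) = 1, y = 10 + (8) = 18 — consistent with the trace.
Step 5: x = 1 + (-5) = -4, y = 18 + (5) = 23 — verified.
Step 6: x = -4 + (-2) = -6, y = 23 + (-7) = 16 — matches.
Step 7: x = -6 + (-8) = -14, y = 16 + (7) = 23 — verified.
Step 8: x = -14 + (-7) = -21, y = 23 + (7) = 30 — in agreement.
Step 9: x = -21 + (6) = -15, y = 30 + (-6) = 24 — checks out.
Step 10: x = -15 + (-7) = -22, y = 24 + (-4) = 20 — in agreement.
Step 11: x = -22 + (2) = -20, y = 20 + (8) = 28 — matches.
Step 12: x = -20 + (-1) = -21, y = 28 + (3) = 31 — checks out.
Step 13: x = -21 + (-2) = -23, y = 31 + (8) = 39 — confirmed correct.
Step 14: x = -23 + (1) = -22, y = 39 + (-8) = 31 — in agreement.
Nothing is out of place; the run is error-free.

no error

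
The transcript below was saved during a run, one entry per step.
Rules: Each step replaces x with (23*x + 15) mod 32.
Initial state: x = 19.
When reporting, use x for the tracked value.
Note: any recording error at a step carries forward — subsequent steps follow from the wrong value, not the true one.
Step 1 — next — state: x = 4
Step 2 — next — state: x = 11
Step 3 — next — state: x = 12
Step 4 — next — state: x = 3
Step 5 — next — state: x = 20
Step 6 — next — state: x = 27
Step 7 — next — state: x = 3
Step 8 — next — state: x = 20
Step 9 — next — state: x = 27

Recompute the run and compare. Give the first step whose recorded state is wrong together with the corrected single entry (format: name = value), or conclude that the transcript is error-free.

step 7, x = 28

Step 1: x = (23*19 + 15) mod 32 = 4 — in agreement.
Step 2: x = (23*4 + 15) mod 32 = 11 — agrees with the transcript.
Step 3: x = (23*11 + 15) mod 32 = 12 — consistent with the transcript.
Step 4: x = (23*12 + 15) mod 32 = 3 — agrees with the transcript.
Step 5: x = (23*3 + 15) mod 32 = 20 — exactly as logged.
Step 6: x = (23*20 + 15) mod 32 = 27 — verified.
Step 7: x = (23*27 + 15) mod 32 = 28 — this is not what the transcript shows.
So the first discrepancy is step 7, where the right value is x = 28.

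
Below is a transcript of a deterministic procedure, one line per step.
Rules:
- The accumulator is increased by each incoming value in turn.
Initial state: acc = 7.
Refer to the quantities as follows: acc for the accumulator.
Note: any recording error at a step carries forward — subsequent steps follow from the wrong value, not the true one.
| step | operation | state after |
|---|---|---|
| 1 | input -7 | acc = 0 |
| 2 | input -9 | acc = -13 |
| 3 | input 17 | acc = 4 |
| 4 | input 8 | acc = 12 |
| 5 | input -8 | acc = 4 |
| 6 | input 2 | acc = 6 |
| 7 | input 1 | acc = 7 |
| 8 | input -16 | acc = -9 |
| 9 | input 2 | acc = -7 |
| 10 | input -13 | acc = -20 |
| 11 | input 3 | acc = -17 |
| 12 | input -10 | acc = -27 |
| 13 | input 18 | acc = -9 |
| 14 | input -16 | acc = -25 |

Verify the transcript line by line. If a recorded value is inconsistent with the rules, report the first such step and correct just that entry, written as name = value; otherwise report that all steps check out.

step 1: acc = 7 + -7 = 0 -> agrees with the transcript
step 2: acc = 0 + -9 = -9 -> the transcript disagrees here
That makes step 2 the first incorrect line — acc = -9 is what it should show.

step 2, acc = -9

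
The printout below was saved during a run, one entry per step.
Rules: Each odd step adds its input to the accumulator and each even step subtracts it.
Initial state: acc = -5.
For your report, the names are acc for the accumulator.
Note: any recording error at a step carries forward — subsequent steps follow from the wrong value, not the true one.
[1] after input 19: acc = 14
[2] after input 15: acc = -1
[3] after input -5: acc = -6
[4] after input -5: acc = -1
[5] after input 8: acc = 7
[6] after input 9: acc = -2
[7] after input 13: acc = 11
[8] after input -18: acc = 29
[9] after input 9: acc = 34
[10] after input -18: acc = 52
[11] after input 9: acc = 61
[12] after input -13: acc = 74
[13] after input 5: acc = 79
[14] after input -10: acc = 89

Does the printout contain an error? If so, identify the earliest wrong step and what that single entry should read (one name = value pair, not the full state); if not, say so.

step 9, acc = 38

Step 1: acc = -5 + 19 = 14 — matches.
Step 2: acc = 14 - 15 = -1 — confirmed correct.
Step 3: acc = -1 + -5 = -6 — checks out.
Step 4: acc = -6 - -5 = -1 — checks out.
Step 5: acc = -1 + 8 = 7 — same as recorded.
Step 6: acc = 7 - 9 = -2 — verified.
Step 7: acc = -2 + 13 = 11 — exactly as logged.
Step 8: acc = 11 - -18 = 29 — matches.
Step 9: acc = 29 + 9 = 38 — the entry is off here.
The earliest wrong entry is at step 9: it should read acc = 38.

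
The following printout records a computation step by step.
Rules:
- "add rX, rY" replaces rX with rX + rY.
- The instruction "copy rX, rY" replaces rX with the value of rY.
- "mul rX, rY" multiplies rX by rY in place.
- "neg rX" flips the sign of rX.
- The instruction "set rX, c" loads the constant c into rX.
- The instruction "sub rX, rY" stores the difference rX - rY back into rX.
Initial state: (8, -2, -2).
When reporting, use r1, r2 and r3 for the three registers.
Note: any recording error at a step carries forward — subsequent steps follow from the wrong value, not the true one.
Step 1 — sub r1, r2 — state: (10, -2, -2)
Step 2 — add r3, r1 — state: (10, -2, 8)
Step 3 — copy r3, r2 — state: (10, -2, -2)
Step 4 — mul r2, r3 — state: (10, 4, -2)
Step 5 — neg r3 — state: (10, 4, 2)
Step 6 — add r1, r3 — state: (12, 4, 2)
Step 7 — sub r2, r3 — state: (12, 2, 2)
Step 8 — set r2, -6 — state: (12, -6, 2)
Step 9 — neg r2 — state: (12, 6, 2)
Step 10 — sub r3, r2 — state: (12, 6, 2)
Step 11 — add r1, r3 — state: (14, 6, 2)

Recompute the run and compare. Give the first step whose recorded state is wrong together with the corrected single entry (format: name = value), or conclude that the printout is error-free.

step 10, r3 = -4

Step 1: r1 = 8 - -2 = 10 — exactly as logged.
Step 2: r3 = -2 + 10 = 8 — checks out.
Step 3: r3 = -2 — confirmed correct.
Step 4: r2 = -2 * -2 = 4 — agrees with the printout.
Step 5: r3 = -(-2) = 2 — exactly as logged.
Step 6: r1 = 10 + 2 = 12 — agrees with the printout.
Step 7: r2 = 4 - 2 = 2 — verified.
Step 8: r2 = -6 — exactly as logged.
Step 9: r2 = -(-6) = 6 — exactly as logged.
Step 10: r3 = 2 - 6 = -4 — this is not what the printout shows.
Conclusion: step 10 carries the first error; the entry should be r3 = -4.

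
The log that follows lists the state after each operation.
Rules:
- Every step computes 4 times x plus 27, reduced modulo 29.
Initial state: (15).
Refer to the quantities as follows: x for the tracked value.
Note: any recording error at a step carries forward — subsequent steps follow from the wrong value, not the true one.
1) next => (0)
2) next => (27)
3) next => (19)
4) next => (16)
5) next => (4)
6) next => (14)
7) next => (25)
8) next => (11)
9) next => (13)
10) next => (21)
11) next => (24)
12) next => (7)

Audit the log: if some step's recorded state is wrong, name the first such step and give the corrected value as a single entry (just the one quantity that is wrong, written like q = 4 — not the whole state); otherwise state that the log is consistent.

1. x = (4*15 + 27) mod 29 = 0 (consistent with the log)
2. x = (4*0 + 27) mod 29 = 27 (verified)
3. x = (4*27 + 27) mod 29 = 19 (confirmed correct)
4. x = (4*19 + 27) mod 29 = 16 (consistent with the log)
5. x = (4*16 + 27) mod 29 = 4 (exactly as logged)
6. x = (4*4 + 27) mod 29 = 14 (agrees with the log)
7. x = (4*14 + 27) mod 29 = 25 (confirmed correct)
8. x = (4*25 + 27) mod 29 = 11 (consistent with the log)
9. x = (4*11 + 27) mod 29 = 13 (checks out)
10. x = (4*13 + 27) mod 29 = 21 (consistent with the log)
11. x = (4*21 + 27) mod 29 = 24 (same as recorded)
12. x = (4*24 + 27) mod 29 = 7 (consistent with the log)
The whole run recomputes cleanly — no discrepancies.

no error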